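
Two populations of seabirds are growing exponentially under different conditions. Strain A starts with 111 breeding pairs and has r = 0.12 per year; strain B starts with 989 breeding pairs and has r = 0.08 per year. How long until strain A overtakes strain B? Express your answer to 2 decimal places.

54.68 years

Set 111·e^(0.12t) = 989·e^(0.08t).
e^((0.12 − 0.08)t) = 989/111 → e^(0.04·t) = 8.9099.
0.04·t = ln(8.9099) = 2.1872, so t = 2.1872/0.04 = 54.679.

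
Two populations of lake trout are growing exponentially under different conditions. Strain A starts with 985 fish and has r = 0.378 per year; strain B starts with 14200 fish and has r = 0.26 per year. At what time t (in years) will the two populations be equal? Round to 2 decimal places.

Set 985·e^(0.378t) = 14200·e^(0.26t).
e^((0.378 − 0.26)t) = 14200/985 → e^(0.118·t) = 14.416.
0.118·t = ln(14.416) = 2.6684, so t = 2.6684/0.118 = 22.613.

22.61 years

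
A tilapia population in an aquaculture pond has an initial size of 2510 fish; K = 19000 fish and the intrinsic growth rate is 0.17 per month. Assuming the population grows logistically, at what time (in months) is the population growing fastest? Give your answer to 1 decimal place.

11.1 months

Logistic growth is fastest at N = K/2 = 9500.
A = (K − N₀)/N₀ = 6.5697. Set K/(1 + A·e^(−rt)) = K/2 → A·e^(−rt) = 1.
e^(−0.17t) = 1/6.5697 = 0.152213, so t = ln(6.5697)/0.17 = 1.8825/0.17 = 11.073.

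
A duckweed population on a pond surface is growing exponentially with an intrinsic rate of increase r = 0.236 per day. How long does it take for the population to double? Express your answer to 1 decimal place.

2.9 days

Doubling time t_d = ln(2)/r = 0.6931/0.236 = 2.9371.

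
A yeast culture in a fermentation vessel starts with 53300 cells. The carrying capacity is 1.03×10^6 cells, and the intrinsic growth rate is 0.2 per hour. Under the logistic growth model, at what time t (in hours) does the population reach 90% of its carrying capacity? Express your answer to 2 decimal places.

A = (K − N₀)/N₀ = (1.03×10^6 − 53300)/53300 = 18.325.
Solve 1.03×10^6/(1 + 18.325·e^(−0.2t)) = 927000: 1 + 18.325·e^(−0.2t) = 1.1111, so e^(−0.2t) = 0.0060635.
−0.2·t = ln(0.0060635) = -5.1055, so t = 5.1055/0.2 = 25.527.

25.53 hours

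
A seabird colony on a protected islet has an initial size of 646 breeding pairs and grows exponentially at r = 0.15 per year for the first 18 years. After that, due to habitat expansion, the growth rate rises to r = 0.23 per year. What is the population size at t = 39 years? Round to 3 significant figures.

1200000 breeding pairs

Phase 1: N(18) = 646·e^(0.15×18) = 646·e^2.7 = 9612.31.
Phase 2 runs for 39 − 18 = 21 years at r = 0.23.
N(39) = 9612.31·e^(0.23×21) = 9612.31·e^4.83 = 1.203566×10^6.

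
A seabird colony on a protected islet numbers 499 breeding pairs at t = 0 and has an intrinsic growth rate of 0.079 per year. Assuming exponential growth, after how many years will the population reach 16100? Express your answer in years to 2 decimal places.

43.97 years

Set N₀·e^(rt) = 16100: e^(0.079·t) = 16100/499 = 32.265.
0.079·t = ln(32.265) = 3.474, so t = 3.474/0.079 = 43.974.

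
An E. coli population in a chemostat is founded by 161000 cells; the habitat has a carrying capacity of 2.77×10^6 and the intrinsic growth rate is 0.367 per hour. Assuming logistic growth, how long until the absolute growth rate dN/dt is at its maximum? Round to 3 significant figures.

7.59 hours

Logistic growth is fastest at N = K/2 = 1.385×10^6.
A = (K − N₀)/N₀ = 16.205. Set K/(1 + A·e^(−rt)) = K/2 → A·e^(−rt) = 1.
e^(−0.367t) = 1/16.205 = 0.0617095, so t = ln(16.205)/0.367 = 2.7853/0.367 = 7.5894.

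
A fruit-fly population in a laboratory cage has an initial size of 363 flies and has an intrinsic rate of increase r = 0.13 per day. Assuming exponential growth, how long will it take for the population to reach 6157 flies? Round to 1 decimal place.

Set N₀·e^(rt) = 6157: e^(0.13·t) = 6157/363 = 16.961.
0.13·t = ln(16.961) = 2.8309, so t = 2.8309/0.13 = 21.776.

21.8 days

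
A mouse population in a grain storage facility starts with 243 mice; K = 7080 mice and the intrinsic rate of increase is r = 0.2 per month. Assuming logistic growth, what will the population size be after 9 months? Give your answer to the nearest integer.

A = (K − N₀)/N₀ = (7080 − 243)/243 = 28.136.
N(t) = K/(1 + A·e^(−rt)) = 7080/(1 + 28.136×e^(−0.2×9)).
e^(−1.8) = 0.1653; denominator = 1 + 28.136×0.1653 = 5.6508.
N = 7080/5.6508 = 1252.92.

1253 mice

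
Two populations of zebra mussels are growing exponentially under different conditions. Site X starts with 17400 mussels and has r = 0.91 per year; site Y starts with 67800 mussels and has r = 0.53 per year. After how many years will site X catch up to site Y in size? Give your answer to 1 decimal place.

Set 17400·e^(0.91t) = 67800·e^(0.53t).
e^((0.91 − 0.53)t) = 67800/17400 → e^(0.38·t) = 3.8966.
0.38·t = ln(3.8966) = 1.3601, so t = 1.3601/0.38 = 3.5792.

3.6 years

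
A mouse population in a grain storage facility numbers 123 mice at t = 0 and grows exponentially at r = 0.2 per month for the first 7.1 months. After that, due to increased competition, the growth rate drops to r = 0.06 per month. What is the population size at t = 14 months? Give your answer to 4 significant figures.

769.8 mice

Phase 1: N(7.1) = 123·e^(0.2×7.1) = 123·e^1.42 = 508.866.
Phase 2 runs for 14 − 7.1 = 6.9 months at r = 0.06.
N(14) = 508.866·e^(0.06×6.9) = 508.866·e^0.414 = 769.841.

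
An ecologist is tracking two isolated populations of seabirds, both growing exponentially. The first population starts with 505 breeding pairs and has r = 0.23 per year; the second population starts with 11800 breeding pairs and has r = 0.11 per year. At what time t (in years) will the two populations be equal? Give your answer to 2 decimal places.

26.26 years

Set 505·e^(0.23t) = 11800·e^(0.11t).
e^((0.23 − 0.11)t) = 11800/505 → e^(0.12·t) = 23.366.
0.12·t = ln(23.366) = 3.1513, so t = 3.1513/0.12 = 26.261.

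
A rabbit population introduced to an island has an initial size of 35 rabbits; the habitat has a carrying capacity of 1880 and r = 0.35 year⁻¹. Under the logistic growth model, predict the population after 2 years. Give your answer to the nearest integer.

69 rabbits

A = (K − N₀)/N₀ = (1880 − 35)/35 = 52.714.
N(t) = K/(1 + A·e^(−rt)) = 1880/(1 + 52.714×e^(−0.35×2)).
e^(−0.7) = 0.49659; denominator = 1 + 52.714×0.49659 = 27.177.
N = 1880/27.177 = 69.1758.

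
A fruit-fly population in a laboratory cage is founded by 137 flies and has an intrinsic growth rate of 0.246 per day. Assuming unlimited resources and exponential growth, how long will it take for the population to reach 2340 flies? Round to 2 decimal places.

Set N₀·e^(rt) = 2340: e^(0.246·t) = 2340/137 = 17.08.
0.246·t = ln(17.08) = 2.8379, so t = 2.8379/0.246 = 11.536.

11.54 days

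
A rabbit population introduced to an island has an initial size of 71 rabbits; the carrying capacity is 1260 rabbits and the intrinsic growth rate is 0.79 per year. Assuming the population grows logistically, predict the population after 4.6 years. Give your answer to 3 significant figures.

A = (K − N₀)/N₀ = (1260 − 71)/71 = 16.746.
N(t) = K/(1 + A·e^(−rt)) = 1260/(1 + 16.746×e^(−0.79×4.6)).
e^(−3.634) = 0.02641; denominator = 1 + 16.746×0.02641 = 1.4423.
N = 1260/1.4423 = 873.617.

874 rabbits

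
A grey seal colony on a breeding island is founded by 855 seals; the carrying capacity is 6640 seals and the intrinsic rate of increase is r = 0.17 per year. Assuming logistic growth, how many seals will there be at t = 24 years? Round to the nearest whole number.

A = (K − N₀)/N₀ = (6640 − 855)/855 = 6.7661.
N(t) = K/(1 + A·e^(−rt)) = 6640/(1 + 6.7661×e^(−0.17×24)).
e^(−4.08) = 0.016907; denominator = 1 + 6.7661×0.016907 = 1.1144.
N = 6640/1.1144 = 5958.38.

5958 seals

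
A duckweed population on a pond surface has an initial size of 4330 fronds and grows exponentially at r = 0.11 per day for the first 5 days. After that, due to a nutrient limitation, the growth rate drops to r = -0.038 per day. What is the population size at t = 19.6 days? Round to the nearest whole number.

Phase 1: N(5) = 4330·e^(0.11×5) = 4330·e^0.55 = 7504.99.
Phase 2 runs for 19.6 − 5 = 14.6 days at r = -0.038.
N(19.6) = 7504.99·e^(-0.038×14.6) = 7504.99·e^-0.5548 = 4309.27.

4309 fronds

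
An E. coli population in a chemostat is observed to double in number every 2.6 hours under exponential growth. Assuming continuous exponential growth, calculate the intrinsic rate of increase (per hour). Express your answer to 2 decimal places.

0.27 per hour

r = ln(2)/t_d = 0.6931/2.6 = 0.2666.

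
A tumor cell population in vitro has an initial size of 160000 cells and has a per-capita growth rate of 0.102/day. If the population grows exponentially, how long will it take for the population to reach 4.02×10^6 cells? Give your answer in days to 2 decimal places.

Set N₀·e^(rt) = 4.02×10^6: e^(0.102·t) = 4.02×10^6/160000 = 25.125.
0.102·t = ln(25.125) = 3.2239, so t = 3.2239/0.102 = 31.607.

31.61 days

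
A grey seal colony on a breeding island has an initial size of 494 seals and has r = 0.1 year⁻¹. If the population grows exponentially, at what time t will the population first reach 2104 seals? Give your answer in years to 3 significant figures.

Set N₀·e^(rt) = 2104: e^(0.1·t) = 2104/494 = 4.2591.
0.1·t = ln(4.2591) = 1.4491, so t = 1.4491/0.1 = 14.491.

14.5 years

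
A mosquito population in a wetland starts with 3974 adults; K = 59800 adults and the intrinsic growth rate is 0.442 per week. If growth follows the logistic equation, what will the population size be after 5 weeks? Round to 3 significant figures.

A = (K − N₀)/N₀ = (59800 − 3974)/3974 = 14.048.
N(t) = K/(1 + A·e^(−rt)) = 59800/(1 + 14.048×e^(−0.442×5)).
e^(−2.21) = 0.1097; denominator = 1 + 14.048×0.1097 = 2.5411.
N = 59800/2.5411 = 23533.5.

23500 adults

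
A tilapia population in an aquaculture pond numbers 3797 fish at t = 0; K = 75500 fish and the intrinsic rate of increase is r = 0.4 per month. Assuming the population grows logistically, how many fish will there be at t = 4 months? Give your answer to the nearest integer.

15688 fish

A = (K − N₀)/N₀ = (75500 − 3797)/3797 = 18.884.
N(t) = K/(1 + A·e^(−rt)) = 75500/(1 + 18.884×e^(−0.4×4)).
e^(−1.6) = 0.2019; denominator = 1 + 18.884×0.2019 = 4.8126.
N = 75500/4.8126 = 15687.9.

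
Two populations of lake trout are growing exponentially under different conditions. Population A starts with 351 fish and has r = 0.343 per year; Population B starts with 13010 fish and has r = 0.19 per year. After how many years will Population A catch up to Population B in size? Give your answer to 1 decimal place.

Set 351·e^(0.343t) = 13010·e^(0.19t).
e^((0.343 − 0.19)t) = 13010/351 → e^(0.153·t) = 37.066.
0.153·t = ln(37.066) = 3.6127, so t = 3.6127/0.153 = 23.612.

23.6 years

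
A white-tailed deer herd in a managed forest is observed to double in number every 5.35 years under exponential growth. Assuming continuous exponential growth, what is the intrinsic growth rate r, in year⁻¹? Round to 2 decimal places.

r = ln(2)/t_d = 0.6931/5.35 = 0.12956.

0.13 per year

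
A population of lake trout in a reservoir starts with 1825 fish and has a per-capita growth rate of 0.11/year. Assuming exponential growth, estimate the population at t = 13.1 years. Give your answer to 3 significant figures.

N(t) = N₀·e^(rt) = 1825 × e^(0.11×13.1) = 1825 × e^1.441.
e^1.441 ≈ 4.2249, so N ≈ 1825 × 4.2249 = 7710.48.

7710 fish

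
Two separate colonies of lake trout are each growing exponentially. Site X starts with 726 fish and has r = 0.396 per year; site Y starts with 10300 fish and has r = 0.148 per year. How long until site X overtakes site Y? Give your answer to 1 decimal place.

Set 726·e^(0.396t) = 10300·e^(0.148t).
e^((0.396 − 0.148)t) = 10300/726 → e^(0.248·t) = 14.187.
0.248·t = ln(14.187) = 2.6523, so t = 2.6523/0.248 = 10.695.

10.7 years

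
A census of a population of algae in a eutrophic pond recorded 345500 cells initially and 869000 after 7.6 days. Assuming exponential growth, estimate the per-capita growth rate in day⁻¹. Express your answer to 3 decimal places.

0.121 per day

From N(t) = N₀·e^(rt): e^(r·7.6) = 869000/345500 = 2.5152.
r·7.6 = ln(2.5152) = 0.92235, so r = 0.92235/7.6 = 0.12136.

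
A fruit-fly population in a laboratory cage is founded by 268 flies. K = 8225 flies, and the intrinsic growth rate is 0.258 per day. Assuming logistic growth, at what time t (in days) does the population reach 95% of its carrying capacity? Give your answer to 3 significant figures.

24.6 days

A = (K − N₀)/N₀ = (8225 − 268)/268 = 29.69.
Solve 8225/(1 + 29.69·e^(−0.258t)) = 7813.75: 1 + 29.69·e^(−0.258t) = 1.0526, so e^(−0.258t) = 0.00177269.
−0.258·t = ln(0.00177269) = -6.3353, so t = 6.3353/0.258 = 24.555.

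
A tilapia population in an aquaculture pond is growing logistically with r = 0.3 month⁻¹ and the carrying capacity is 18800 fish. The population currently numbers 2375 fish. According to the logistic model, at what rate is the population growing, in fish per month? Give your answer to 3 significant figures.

622 fish per month

dN/dt = rN(1 − N/K) = 0.3 × 2375 × (1 − 2375/18800).
1 − 2375/18800 = 0.87367; dN/dt = 0.3 × 2375 × 0.87367 = 622.49.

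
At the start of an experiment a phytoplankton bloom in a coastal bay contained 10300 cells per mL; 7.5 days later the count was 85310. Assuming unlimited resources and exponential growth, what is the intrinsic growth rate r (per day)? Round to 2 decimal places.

0.28 per day

From N(t) = N₀·e^(rt): e^(r·7.5) = 85310/10300 = 8.2825.
r·7.5 = ln(8.2825) = 2.1141, so r = 2.1141/7.5 = 0.28189.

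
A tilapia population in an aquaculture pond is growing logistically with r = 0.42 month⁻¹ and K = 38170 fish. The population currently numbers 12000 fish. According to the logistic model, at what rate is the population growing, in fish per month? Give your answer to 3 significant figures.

dN/dt = rN(1 − N/K) = 0.42 × 12000 × (1 − 12000/38170).
1 − 12000/38170 = 0.68562; dN/dt = 0.42 × 12000 × 0.68562 = 3455.5.

3460 fish per month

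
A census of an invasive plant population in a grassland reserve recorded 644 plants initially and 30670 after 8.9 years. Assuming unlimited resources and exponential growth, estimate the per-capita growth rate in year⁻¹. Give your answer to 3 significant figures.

0.434 per year

From N(t) = N₀·e^(rt): e^(r·8.9) = 30670/644 = 47.624.
r·8.9 = ln(47.624) = 3.8633, so r = 3.8633/8.9 = 0.43408.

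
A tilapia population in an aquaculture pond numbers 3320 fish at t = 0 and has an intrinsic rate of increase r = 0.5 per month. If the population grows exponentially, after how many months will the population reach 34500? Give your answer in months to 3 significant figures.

Set N₀·e^(rt) = 34500: e^(0.5·t) = 34500/3320 = 10.392.
0.5·t = ln(10.392) = 2.341, so t = 2.341/0.5 = 4.682.

4.68 months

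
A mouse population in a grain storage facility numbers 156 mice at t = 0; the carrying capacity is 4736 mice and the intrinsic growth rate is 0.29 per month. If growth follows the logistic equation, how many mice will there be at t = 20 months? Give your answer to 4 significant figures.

4349 mice

A = (K − N₀)/N₀ = (4736 − 156)/156 = 29.359.
N(t) = K/(1 + A·e^(−rt)) = 4736/(1 + 29.359×e^(−0.29×20)).
e^(−5.8) = 0.0030276; denominator = 1 + 29.359×0.0030276 = 1.0889.
N = 4736/1.0889 = 4349.4.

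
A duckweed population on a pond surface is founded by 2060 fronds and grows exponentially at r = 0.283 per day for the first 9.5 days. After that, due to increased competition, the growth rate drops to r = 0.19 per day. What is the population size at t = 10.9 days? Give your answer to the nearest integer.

Phase 1: N(9.5) = 2060·e^(0.283×9.5) = 2060·e^2.688 = 30301.8.
Phase 2 runs for 10.9 − 9.5 = 1.4 days at r = 0.19.
N(10.9) = 30301.8·e^(0.19×1.4) = 30301.8·e^0.266 = 39535.8.

39536 fronds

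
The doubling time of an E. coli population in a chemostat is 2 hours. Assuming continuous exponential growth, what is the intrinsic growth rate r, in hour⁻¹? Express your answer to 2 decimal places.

0.35 per hour

r = ln(2)/t_d = 0.6931/2 = 0.34657.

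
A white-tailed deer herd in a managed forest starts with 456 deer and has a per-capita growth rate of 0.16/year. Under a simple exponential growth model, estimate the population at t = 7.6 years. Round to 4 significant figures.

1538 deer

N(t) = N₀·e^(rt) = 456 × e^(0.16×7.6) = 456 × e^1.216.
e^1.216 ≈ 3.3737, so N ≈ 456 × 3.3737 = 1538.39.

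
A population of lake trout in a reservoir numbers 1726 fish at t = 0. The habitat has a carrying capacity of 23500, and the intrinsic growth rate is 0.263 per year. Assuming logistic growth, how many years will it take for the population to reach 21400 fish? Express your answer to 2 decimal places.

18.47 years

A = (K − N₀)/N₀ = (23500 − 1726)/1726 = 12.615.
Solve 23500/(1 + 12.615·e^(−0.263t)) = 21400: 1 + 12.615·e^(−0.263t) = 1.0981, so e^(−0.263t) = 0.00777872.
−0.263·t = ln(0.00777872) = -4.8564, so t = 4.8564/0.263 = 18.465.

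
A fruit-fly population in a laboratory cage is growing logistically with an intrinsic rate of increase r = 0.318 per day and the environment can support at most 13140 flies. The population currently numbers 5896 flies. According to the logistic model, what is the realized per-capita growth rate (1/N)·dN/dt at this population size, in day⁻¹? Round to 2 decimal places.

0.18 per day

(1/N)·dN/dt = r(1 − N/K) = 0.318 × (1 − 5896/13140).
= 0.318 × 0.55129 = 0.17531.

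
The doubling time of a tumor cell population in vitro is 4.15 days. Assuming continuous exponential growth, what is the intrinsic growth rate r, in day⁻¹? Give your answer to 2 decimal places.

r = ln(2)/t_d = 0.6931/4.15 = 0.16702.

0.17 per day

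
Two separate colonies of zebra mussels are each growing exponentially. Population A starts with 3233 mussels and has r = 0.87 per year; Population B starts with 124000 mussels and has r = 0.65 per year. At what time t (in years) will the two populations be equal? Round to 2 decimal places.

16.58 years

Set 3233·e^(0.87t) = 124000·e^(0.65t).
e^((0.87 − 0.65)t) = 124000/3233 → e^(0.22·t) = 38.354.
0.22·t = ln(38.354) = 3.6469, so t = 3.6469/0.22 = 16.577.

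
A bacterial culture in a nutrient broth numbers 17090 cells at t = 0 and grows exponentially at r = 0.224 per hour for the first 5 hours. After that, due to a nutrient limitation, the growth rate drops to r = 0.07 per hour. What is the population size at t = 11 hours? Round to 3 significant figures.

79700 cells

Phase 1: N(5) = 17090·e^(0.224×5) = 17090·e^1.12 = 52378.4.
Phase 2 runs for 11 − 5 = 6 hours at r = 0.07.
N(11) = 52378.4·e^(0.07×6) = 52378.4·e^0.42 = 79717.8.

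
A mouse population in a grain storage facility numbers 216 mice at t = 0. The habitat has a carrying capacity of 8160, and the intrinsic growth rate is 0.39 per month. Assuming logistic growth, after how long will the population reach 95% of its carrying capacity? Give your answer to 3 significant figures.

16.8 months

A = (K − N₀)/N₀ = (8160 − 216)/216 = 36.778.
Solve 8160/(1 + 36.778·e^(−0.39t)) = 7752: 1 + 36.778·e^(−0.39t) = 1.0526, so e^(−0.39t) = 0.00143107.
−0.39·t = ln(0.00143107) = -6.5493, so t = 6.5493/0.39 = 16.793.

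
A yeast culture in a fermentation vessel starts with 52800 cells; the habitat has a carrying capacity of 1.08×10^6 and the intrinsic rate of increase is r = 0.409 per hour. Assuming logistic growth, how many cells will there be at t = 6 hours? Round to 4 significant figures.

404200 cells

A = (K − N₀)/N₀ = (1.08×10^6 − 52800)/52800 = 19.455.
N(t) = K/(1 + A·e^(−rt)) = 1.08×10^6/(1 + 19.455×e^(−0.409×6)).
e^(−2.454) = 0.085949; denominator = 1 + 19.455×0.085949 = 2.6721.
N = 1.08×10^6/2.6721 = 404176.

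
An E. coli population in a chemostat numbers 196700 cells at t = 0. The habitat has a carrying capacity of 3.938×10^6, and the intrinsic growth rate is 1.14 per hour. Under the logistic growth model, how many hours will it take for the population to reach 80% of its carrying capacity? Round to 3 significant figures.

3.80 hours

A = (K − N₀)/N₀ = (3.938×10^6 − 196700)/196700 = 19.02.
Solve 3.938×10^6/(1 + 19.02·e^(−1.14t)) = 3.1504×10^6: 1 + 19.02·e^(−1.14t) = 1.25, so e^(−1.14t) = 0.0131438.
−1.14·t = ln(0.0131438) = -4.3318, so t = 4.3318/1.14 = 3.7998.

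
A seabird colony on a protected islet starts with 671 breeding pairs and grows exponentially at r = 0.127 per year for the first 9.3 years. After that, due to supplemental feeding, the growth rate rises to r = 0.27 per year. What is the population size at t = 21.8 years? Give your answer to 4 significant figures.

Phase 1: N(9.3) = 671·e^(0.127×9.3) = 671·e^1.181 = 2186.09.
Phase 2 runs for 21.8 − 9.3 = 12.5 years at r = 0.27.
N(21.8) = 2186.09·e^(0.27×12.5) = 2186.09·e^3.375 = 63886.9.

63890 breeding pairs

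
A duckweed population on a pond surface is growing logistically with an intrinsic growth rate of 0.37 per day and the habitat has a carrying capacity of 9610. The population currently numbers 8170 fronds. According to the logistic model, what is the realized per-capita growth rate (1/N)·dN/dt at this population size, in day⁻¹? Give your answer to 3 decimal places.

0.055 per day

(1/N)·dN/dt = r(1 − N/K) = 0.37 × (1 − 8170/9610).
= 0.37 × 0.14984 = 0.055442.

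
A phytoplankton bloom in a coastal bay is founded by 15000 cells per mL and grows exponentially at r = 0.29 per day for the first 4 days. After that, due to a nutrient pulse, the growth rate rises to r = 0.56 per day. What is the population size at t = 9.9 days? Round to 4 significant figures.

1303000 cells per mL

Phase 1: N(4) = 15000·e^(0.29×4) = 15000·e^1.16 = 47849.
Phase 2 runs for 9.9 − 4 = 5.9 days at r = 0.56.
N(9.9) = 47849·e^(0.56×5.9) = 47849·e^3.304 = 1.302512×10^6.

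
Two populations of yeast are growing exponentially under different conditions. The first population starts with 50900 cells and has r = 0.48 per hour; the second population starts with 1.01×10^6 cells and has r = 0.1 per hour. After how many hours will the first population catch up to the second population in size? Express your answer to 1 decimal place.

7.9 hours

Set 50900·e^(0.48t) = 1.01×10^6·e^(0.1t).
e^((0.48 − 0.1)t) = 1.01×10^6/50900 → e^(0.38·t) = 19.843.
0.38·t = ln(19.843) = 2.9878, so t = 2.9878/0.38 = 7.8627.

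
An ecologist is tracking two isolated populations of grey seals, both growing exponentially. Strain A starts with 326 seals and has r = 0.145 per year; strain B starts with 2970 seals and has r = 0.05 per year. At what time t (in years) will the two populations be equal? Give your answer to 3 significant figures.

23.3 years

Set 326·e^(0.145t) = 2970·e^(0.05t).
e^((0.145 − 0.05)t) = 2970/326 → e^(0.095·t) = 9.1104.
0.095·t = ln(9.1104) = 2.2094, so t = 2.2094/0.095 = 23.257.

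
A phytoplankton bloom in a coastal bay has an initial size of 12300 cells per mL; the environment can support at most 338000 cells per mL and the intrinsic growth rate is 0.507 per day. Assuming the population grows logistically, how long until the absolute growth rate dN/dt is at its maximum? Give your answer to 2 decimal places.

Logistic growth is fastest at N = K/2 = 169000.
A = (K − N₀)/N₀ = 26.48. Set K/(1 + A·e^(−rt)) = K/2 → A·e^(−rt) = 1.
e^(−0.507t) = 1/26.48 = 0.0377648, so t = ln(26.48)/0.507 = 3.2764/0.507 = 6.4623.

6.46 days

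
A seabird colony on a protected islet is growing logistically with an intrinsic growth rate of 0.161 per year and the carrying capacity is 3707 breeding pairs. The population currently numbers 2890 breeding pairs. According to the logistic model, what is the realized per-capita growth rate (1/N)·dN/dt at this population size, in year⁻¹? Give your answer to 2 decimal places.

0.04 per year

(1/N)·dN/dt = r(1 − N/K) = 0.161 × (1 − 2890/3707).
= 0.161 × 0.22039 = 0.035483.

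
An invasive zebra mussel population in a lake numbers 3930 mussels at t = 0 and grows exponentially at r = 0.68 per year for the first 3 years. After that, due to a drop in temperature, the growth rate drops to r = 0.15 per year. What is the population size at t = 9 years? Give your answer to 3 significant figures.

Phase 1: N(3) = 3930·e^(0.68×3) = 3930·e^2.04 = 30224.1.
Phase 2 runs for 9 − 3 = 6 years at r = 0.15.
N(9) = 30224.1·e^(0.15×6) = 30224.1·e^0.9 = 74339.3.

74300 mussels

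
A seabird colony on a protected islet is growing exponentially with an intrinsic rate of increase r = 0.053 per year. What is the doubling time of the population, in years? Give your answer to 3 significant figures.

Doubling time t_d = ln(2)/r = 0.6931/0.053 = 13.078.

13.1 years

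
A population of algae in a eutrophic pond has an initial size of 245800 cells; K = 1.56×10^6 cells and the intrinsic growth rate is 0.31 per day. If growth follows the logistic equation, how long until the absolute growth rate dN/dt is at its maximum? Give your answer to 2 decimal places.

Logistic growth is fastest at N = K/2 = 780000.
A = (K − N₀)/N₀ = 5.3466. Set K/(1 + A·e^(−rt)) = K/2 → A·e^(−rt) = 1.
e^(−0.31t) = 1/5.3466 = 0.187034, so t = ln(5.3466)/0.31 = 1.6765/0.31 = 5.408.

5.41 days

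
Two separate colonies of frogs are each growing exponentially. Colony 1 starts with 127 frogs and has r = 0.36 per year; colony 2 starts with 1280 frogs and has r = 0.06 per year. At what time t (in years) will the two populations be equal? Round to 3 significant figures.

7.70 years

Set 127·e^(0.36t) = 1280·e^(0.06t).
e^((0.36 − 0.06)t) = 1280/127 → e^(0.3·t) = 10.079.
0.3·t = ln(10.079) = 2.3104, so t = 2.3104/0.3 = 7.7014.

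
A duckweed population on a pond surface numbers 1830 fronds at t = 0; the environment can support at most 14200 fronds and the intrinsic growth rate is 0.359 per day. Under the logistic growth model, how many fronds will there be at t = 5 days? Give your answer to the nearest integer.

6689 fronds

A = (K − N₀)/N₀ = (14200 − 1830)/1830 = 6.7596.
N(t) = K/(1 + A·e^(−rt)) = 14200/(1 + 6.7596×e^(−0.359×5)).
e^(−1.795) = 0.16613; denominator = 1 + 6.7596×0.16613 = 2.1229.
N = 14200/2.1229 = 6688.81.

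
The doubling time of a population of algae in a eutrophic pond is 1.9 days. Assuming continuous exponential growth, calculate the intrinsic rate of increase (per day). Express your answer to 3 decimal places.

0.365 per day

r = ln(2)/t_d = 0.6931/1.9 = 0.36481.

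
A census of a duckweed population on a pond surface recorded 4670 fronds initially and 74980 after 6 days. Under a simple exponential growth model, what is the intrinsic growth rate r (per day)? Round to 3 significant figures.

From N(t) = N₀·e^(rt): e^(r·6) = 74980/4670 = 16.056.
r·6 = ln(16.056) = 2.7761, so r = 2.7761/6 = 0.46268.

0.463 per day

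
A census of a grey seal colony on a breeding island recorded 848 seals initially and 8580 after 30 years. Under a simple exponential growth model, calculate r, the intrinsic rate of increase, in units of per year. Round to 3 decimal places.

From N(t) = N₀·e^(rt): e^(r·30) = 8580/848 = 10.118.
r·30 = ln(10.118) = 2.3143, so r = 2.3143/30 = 0.077144.

0.077 per year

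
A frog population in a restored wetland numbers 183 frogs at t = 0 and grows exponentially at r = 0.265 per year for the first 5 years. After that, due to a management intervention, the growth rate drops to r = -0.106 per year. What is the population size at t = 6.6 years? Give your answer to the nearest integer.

581 frogs

Phase 1: N(5) = 183·e^(0.265×5) = 183·e^1.325 = 688.48.
Phase 2 runs for 6.6 − 5 = 1.6 years at r = -0.106.
N(6.6) = 688.48·e^(-0.106×1.6) = 688.48·e^-0.1696 = 581.079.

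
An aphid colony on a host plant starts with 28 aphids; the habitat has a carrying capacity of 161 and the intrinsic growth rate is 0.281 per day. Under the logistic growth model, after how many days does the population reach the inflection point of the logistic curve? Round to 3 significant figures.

5.54 days

Logistic growth is fastest at N = K/2 = 80.5.
A = (K − N₀)/N₀ = 4.75. Set K/(1 + A·e^(−rt)) = K/2 → A·e^(−rt) = 1.
e^(−0.281t) = 1/4.75 = 0.210526, so t = ln(4.75)/0.281 = 1.5581/0.281 = 5.545.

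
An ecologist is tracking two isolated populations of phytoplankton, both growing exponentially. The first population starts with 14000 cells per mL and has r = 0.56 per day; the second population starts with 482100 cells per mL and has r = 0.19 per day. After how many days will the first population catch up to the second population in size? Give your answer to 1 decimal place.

Set 14000·e^(0.56t) = 482100·e^(0.19t).
e^((0.56 − 0.19)t) = 482100/14000 → e^(0.37·t) = 34.436.
0.37·t = ln(34.436) = 3.5391, so t = 3.5391/0.37 = 9.5651.

9.6 days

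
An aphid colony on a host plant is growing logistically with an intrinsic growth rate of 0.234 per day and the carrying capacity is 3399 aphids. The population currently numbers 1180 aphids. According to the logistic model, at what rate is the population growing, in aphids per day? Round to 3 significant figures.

180 aphids per day

dN/dt = rN(1 − N/K) = 0.234 × 1180 × (1 − 1180/3399).
1 − 1180/3399 = 0.65284; dN/dt = 0.234 × 1180 × 0.65284 = 180.26.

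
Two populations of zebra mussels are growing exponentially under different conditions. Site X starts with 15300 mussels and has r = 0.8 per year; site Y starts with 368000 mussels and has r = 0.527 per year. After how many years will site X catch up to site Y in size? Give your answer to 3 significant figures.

11.6 years

Set 15300·e^(0.8t) = 368000·e^(0.527t).
e^((0.8 − 0.527)t) = 368000/15300 → e^(0.273·t) = 24.052.
0.273·t = ln(24.052) = 3.1802, so t = 3.1802/0.273 = 11.649.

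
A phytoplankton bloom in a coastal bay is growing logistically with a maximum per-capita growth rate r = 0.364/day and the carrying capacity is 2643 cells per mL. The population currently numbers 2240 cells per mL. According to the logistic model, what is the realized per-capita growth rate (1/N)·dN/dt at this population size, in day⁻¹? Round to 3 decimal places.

0.056 per day

(1/N)·dN/dt = r(1 − N/K) = 0.364 × (1 − 2240/2643).
= 0.364 × 0.15248 = 0.055502.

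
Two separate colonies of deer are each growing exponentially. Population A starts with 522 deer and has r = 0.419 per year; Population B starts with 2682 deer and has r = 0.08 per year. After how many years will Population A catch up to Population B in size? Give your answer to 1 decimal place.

4.8 years

Set 522·e^(0.419t) = 2682·e^(0.08t).
e^((0.419 − 0.08)t) = 2682/522 → e^(0.339·t) = 5.1379.
0.339·t = ln(5.1379) = 1.6367, so t = 1.6367/0.339 = 4.8279.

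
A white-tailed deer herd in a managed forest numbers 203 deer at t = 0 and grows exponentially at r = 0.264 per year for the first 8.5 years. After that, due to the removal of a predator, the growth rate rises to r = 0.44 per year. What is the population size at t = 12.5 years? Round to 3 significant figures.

Phase 1: N(8.5) = 203·e^(0.264×8.5) = 203·e^2.244 = 1914.49.
Phase 2 runs for 12.5 − 8.5 = 4 years at r = 0.44.
N(12.5) = 1914.49·e^(0.44×4) = 1914.49·e^1.76 = 11127.8.

11100 deer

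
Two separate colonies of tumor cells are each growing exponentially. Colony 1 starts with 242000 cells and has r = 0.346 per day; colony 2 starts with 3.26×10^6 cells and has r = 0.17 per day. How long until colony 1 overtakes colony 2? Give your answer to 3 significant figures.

Set 242000·e^(0.346t) = 3.26×10^6·e^(0.17t).
e^((0.346 − 0.17)t) = 3.26×10^6/242000 → e^(0.176·t) = 13.471.
0.176·t = ln(13.471) = 2.6005, so t = 2.6005/0.176 = 14.776.

14.8 days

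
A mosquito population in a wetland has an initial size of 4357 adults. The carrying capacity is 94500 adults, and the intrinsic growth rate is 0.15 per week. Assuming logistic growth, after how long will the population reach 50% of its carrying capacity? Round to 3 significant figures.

A = (K − N₀)/N₀ = (94500 − 4357)/4357 = 20.689.
Solve 94500/(1 + 20.689·e^(−0.15t)) = 47250: 1 + 20.689·e^(−0.15t) = 2, so e^(−0.15t) = 0.0483343.
−0.15·t = ln(0.0483343) = -3.0296, so t = 3.0296/0.15 = 20.197.

20.2 weeks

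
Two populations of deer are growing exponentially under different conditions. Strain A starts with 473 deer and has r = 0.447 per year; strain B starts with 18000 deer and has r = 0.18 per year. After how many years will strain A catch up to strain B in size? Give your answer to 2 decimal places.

13.63 years

Set 473·e^(0.447t) = 18000·e^(0.18t).
e^((0.447 − 0.18)t) = 18000/473 → e^(0.267·t) = 38.055.
0.267·t = ln(38.055) = 3.639, so t = 3.639/0.267 = 13.629.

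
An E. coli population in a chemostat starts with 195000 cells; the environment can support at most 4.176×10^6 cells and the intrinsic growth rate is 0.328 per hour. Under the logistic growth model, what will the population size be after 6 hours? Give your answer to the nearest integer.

A = (K − N₀)/N₀ = (4.176×10^6 − 195000)/195000 = 20.415.
N(t) = K/(1 + A·e^(−rt)) = 4.176×10^6/(1 + 20.415×e^(−0.328×6)).
e^(−1.968) = 0.13974; denominator = 1 + 20.415×0.13974 = 3.8528.
N = 4.176×10^6/3.8528 = 1.083897×10^6.

1083897 cells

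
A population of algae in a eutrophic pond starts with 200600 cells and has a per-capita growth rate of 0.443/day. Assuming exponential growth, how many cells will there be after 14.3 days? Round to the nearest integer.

N(t) = N₀·e^(rt) = 200600 × e^(0.443×14.3) = 200600 × e^6.335.
e^6.335 ≈ 563.91, so N ≈ 200600 × 563.91 = 1.131209×10^8.

113120950 cells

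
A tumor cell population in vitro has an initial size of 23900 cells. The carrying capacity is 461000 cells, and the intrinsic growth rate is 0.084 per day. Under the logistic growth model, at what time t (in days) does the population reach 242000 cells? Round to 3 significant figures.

A = (K − N₀)/N₀ = (461000 − 23900)/23900 = 18.289.
Solve 461000/(1 + 18.289·e^(−0.084t)) = 242000: 1 + 18.289·e^(−0.084t) = 1.905, so e^(−0.084t) = 0.0494818.
−0.084·t = ln(0.0494818) = -3.0061, so t = 3.0061/0.084 = 35.787.

35.8 days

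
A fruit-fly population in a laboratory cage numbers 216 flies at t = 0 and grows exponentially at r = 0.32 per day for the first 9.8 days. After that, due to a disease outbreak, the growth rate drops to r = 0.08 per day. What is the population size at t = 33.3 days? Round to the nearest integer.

Phase 1: N(9.8) = 216·e^(0.32×9.8) = 216·e^3.136 = 4970.51.
Phase 2 runs for 33.3 − 9.8 = 23.5 days at r = 0.08.
N(33.3) = 4970.51·e^(0.08×23.5) = 4970.51·e^1.88 = 32574.3.

32574 flies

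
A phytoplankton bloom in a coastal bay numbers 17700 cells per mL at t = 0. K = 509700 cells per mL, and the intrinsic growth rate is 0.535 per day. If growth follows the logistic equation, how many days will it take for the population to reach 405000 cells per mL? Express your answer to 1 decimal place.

8.7 days

A = (K − N₀)/N₀ = (509700 − 17700)/17700 = 27.797.
Solve 509700/(1 + 27.797·e^(−0.535t)) = 405000: 1 + 27.797·e^(−0.535t) = 1.2585, so e^(−0.535t) = 0.00930036.
−0.535·t = ln(0.00930036) = -4.6777, so t = 4.6777/0.535 = 8.7434.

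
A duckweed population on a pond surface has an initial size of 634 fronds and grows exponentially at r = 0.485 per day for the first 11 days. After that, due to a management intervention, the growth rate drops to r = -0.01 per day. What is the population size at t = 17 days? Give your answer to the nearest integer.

123878 fronds

Phase 1: N(11) = 634·e^(0.485×11) = 634·e^5.335 = 131538.
Phase 2 runs for 17 − 11 = 6 days at r = -0.01.
N(17) = 131538·e^(-0.01×6) = 131538·e^-0.06 = 123878.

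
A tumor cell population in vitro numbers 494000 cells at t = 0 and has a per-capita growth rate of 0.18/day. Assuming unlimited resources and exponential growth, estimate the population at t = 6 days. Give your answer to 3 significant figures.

N(t) = N₀·e^(rt) = 494000 × e^(0.18×6) = 494000 × e^1.08.
e^1.08 ≈ 2.9447, so N ≈ 494000 × 2.9447 = 1.454672×10^6.

1450000 cells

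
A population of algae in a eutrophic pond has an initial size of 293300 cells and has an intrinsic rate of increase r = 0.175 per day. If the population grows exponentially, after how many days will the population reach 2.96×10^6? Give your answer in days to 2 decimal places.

Set N₀·e^(rt) = 2.96×10^6: e^(0.175·t) = 2.96×10^6/293300 = 10.092.
0.175·t = ln(10.092) = 2.3117, so t = 2.3117/0.175 = 13.21.

13.21 days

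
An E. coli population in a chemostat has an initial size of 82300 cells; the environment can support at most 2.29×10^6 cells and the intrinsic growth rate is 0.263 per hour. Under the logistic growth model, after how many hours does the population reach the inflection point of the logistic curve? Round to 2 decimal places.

12.51 hours

Logistic growth is fastest at N = K/2 = 1.145×10^6.
A = (K − N₀)/N₀ = 26.825. Set K/(1 + A·e^(−rt)) = K/2 → A·e^(−rt) = 1.
e^(−0.263t) = 1/26.825 = 0.0372786, so t = ln(26.825)/0.263 = 3.2893/0.263 = 12.507.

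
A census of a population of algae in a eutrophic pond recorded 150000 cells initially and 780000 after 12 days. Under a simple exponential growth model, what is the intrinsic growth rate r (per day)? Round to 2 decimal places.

0.14 per day

From N(t) = N₀·e^(rt): e^(r·12) = 780000/150000 = 5.2.
r·12 = ln(5.2) = 1.6487, so r = 1.6487/12 = 0.13739.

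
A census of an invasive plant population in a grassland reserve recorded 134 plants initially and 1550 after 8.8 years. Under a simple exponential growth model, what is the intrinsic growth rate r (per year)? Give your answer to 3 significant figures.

0.278 per year

From N(t) = N₀·e^(rt): e^(r·8.8) = 1550/134 = 11.567.
r·8.8 = ln(11.567) = 2.4482, so r = 2.4482/8.8 = 0.2782.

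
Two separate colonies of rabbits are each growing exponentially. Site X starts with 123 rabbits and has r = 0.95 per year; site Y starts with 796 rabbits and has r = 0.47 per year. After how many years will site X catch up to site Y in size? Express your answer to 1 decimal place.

3.9 years

Set 123·e^(0.95t) = 796·e^(0.47t).
e^((0.95 − 0.47)t) = 796/123 → e^(0.48·t) = 6.4715.
0.48·t = ln(6.4715) = 1.8674, so t = 1.8674/0.48 = 3.8904.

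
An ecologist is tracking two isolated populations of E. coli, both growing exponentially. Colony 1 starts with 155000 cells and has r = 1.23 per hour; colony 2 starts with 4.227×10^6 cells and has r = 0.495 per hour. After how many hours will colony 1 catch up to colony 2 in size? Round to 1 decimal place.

4.5 hours

Set 155000·e^(1.23t) = 4.227×10^6·e^(0.495t).
e^((1.23 − 0.495)t) = 4.227×10^6/155000 → e^(0.735·t) = 27.271.
0.735·t = ln(27.271) = 3.3058, so t = 3.3058/0.735 = 4.4977.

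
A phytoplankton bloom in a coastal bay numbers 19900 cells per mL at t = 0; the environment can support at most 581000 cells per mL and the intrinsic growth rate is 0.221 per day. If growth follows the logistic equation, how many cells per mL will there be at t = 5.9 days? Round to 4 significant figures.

67130 cells per mL

A = (K − N₀)/N₀ = (581000 − 19900)/19900 = 28.196.
N(t) = K/(1 + A·e^(−rt)) = 581000/(1 + 28.196×e^(−0.221×5.9)).
e^(−1.304) = 0.27147; denominator = 1 + 28.196×0.27147 = 8.6544.
N = 581000/8.6544 = 67133.6.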